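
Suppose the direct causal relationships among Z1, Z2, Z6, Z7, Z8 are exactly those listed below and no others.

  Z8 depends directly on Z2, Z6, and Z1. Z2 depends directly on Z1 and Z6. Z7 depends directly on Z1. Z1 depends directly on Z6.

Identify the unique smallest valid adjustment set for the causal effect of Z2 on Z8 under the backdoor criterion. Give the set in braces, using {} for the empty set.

{Z1, Z6}

Variables eligible for adjustment (non-descendants of Z2, excluding Z2 and Z8): {Z1, Z6, Z7}.
Backdoor paths from Z2 to Z8:
  P1: Z2 <- Z6 -> Z1 -> Z8
  P2: Z2 <- Z6 -> Z8
  P3: Z2 <- Z1 <- Z6 -> Z8
  P4: Z2 <- Z1 -> Z8
The empty set is not sufficient: P1 (Z2 <- Z6 -> Z1 -> Z8) has no collider blocking it and no conditioned non-collider, so it is open.
Try {Z1, Z6}:
  P1: blocked at fork node Z6 ∈ conditioning set.
  P2: blocked at fork node Z6 ∈ conditioning set.
  P3: blocked at chain node Z1 ∈ conditioning set.
  P4: blocked at fork node Z1 ∈ conditioning set.
{Z1, Z6} contains no descendant of Z2 and blocks every backdoor path.
Every element of {Z1, Z6} is needed (dropping Z1 leaves P4 open; dropping Z6 leaves P2 open), so no proper subset is valid.
Among all size-2 subsets of the eligible variables, only {Z1, Z6} blocks every backdoor path, so it is the unique smallest valid adjustment set.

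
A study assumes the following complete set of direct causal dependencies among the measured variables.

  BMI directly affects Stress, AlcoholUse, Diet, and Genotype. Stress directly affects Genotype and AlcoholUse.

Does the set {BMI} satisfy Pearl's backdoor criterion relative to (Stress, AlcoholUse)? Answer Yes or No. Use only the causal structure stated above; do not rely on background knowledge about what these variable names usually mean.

Backdoor paths from Stress to AlcoholUse (paths whose first edge points into Stress):
  P1: Stress <- BMI -> AlcoholUse
Condition 1 (no descendant of Stress in the set): holds — descendants of Stress are {AlcoholUse, Genotype}; none are in {BMI}.
Condition 2 (every backdoor path blocked by {BMI}):
  P1: blocked at fork node BMI ∈ conditioning set.
{BMI} satisfies the backdoor criterion.

Yes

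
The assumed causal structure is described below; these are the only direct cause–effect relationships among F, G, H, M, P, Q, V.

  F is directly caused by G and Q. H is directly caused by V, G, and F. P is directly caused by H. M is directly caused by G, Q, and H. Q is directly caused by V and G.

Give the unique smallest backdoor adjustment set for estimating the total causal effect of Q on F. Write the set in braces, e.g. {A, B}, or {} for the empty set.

Variables eligible for adjustment (non-descendants of Q, excluding Q and F): {G, V}.
Backdoor paths from Q to F:
  P1: Q <- G -> F
  P2: Q <- G -> H <- F
  P3: Q <- G -> M <- H <- F
  P4: Q <- V -> H <- G -> F
  P5: Q <- V -> H <- F
  P6: Q <- V -> H -> M <- G -> F
The empty set is not sufficient: P1 (Q <- G -> F) has no collider blocking it and no conditioned non-collider, so it is open.
Try {G}:
  P1: blocked at fork node G ∈ conditioning set.
  P2: blocked at fork node G ∈ conditioning set.
  P3: blocked at fork node G ∈ conditioning set.
  P4: blocked at collider H (neither it nor any descendant is in the conditioning set).
  P5: blocked at collider H (neither it nor any descendant is in the conditioning set).
  P6: blocked at collider M (neither it nor any descendant is in the conditioning set).
{G} contains no descendant of Q and blocks every backdoor path.
No other singleton works — e.g. {V} leaves P1 open — so {G} is the unique smallest valid adjustment set.

{G}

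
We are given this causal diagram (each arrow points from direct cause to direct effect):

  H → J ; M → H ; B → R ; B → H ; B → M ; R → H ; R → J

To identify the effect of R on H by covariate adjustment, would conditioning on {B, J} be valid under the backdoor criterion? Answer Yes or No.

Backdoor paths from R to H (paths whose first edge points into R):
  P1: R <- B -> M -> H
  P2: R <- B -> H
Condition 1 (no descendant of R in the set): FAILS — J is a descendant of R.
Condition 2 (every backdoor path blocked by {B, J}):
  P1: blocked at fork node B ∈ conditioning set.
  P2: blocked at fork node B ∈ conditioning set.
{B, J} does not satisfy the backdoor criterion.

No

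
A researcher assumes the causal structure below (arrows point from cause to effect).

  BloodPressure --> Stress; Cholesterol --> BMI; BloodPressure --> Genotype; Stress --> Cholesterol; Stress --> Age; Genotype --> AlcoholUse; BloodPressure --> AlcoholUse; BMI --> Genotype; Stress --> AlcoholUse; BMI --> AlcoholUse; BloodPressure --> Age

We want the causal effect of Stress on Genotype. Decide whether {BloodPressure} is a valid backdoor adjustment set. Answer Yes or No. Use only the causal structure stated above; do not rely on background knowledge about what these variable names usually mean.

Backdoor paths from Stress to Genotype (paths whose first edge points into Stress):
  P1: Stress <- BloodPressure -> Genotype
  P2: Stress <- BloodPressure -> AlcoholUse <- BMI -> Genotype
  P3: Stress <- BloodPressure -> AlcoholUse <- Genotype
Condition 1 (no descendant of Stress in the set): holds — descendants of Stress are {Age, AlcoholUse, BMI, Cholesterol, Genotype}; none are in {BloodPressure}.
Condition 2 (every backdoor path blocked by {BloodPressure}):
  P1: blocked at fork node BloodPressure ∈ conditioning set.
  P2: blocked at fork node BloodPressure ∈ conditioning set.
  P3: blocked at fork node BloodPressure ∈ conditioning set.
{BloodPressure} satisfies the backdoor criterion.

Yes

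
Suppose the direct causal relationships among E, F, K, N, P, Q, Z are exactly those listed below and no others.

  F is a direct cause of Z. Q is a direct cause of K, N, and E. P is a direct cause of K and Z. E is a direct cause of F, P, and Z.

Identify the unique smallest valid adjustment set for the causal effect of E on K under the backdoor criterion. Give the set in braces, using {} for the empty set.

Variables eligible for adjustment (non-descendants of E, excluding E and K): {N, Q}.
Backdoor paths from E to K:
  P1: E <- Q -> K
The empty set is not sufficient: P1 (E <- Q -> K) has no collider blocking it and no conditioned non-collider, so it is open.
Try {Q}:
  P1: blocked at fork node Q ∈ conditioning set.
{Q} contains no descendant of E and blocks every backdoor path.
No other singleton works — e.g. {N} leaves P1 open — so {Q} is the unique smallest valid adjustment set.

{Q}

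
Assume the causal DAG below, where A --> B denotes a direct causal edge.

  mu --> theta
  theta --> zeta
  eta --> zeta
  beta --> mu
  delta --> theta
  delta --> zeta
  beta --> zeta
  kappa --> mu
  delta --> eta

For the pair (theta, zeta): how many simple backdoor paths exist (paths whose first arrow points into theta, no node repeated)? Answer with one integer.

3

A backdoor path from theta to zeta is any simple undirected path whose first edge points into theta (i.e. leaves theta via a parent).
Parents of theta: {delta, mu}.
Enumerating:
  P1: theta <- delta -> eta -> zeta
  P2: theta <- delta -> zeta
  P3: theta <- mu <- beta -> zeta
That exhausts the simple backdoor paths. Count: 3.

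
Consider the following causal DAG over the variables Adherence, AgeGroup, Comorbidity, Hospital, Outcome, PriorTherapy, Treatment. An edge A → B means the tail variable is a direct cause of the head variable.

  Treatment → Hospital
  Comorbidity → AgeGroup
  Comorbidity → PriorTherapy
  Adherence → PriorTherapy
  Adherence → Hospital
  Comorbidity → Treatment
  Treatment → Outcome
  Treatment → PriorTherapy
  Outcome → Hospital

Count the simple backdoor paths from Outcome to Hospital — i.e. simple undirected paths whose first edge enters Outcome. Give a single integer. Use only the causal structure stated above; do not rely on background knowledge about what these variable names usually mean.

3

A backdoor path from Outcome to Hospital is any simple undirected path whose first edge points into Outcome (i.e. leaves Outcome via a parent).
Parents of Outcome: {Treatment}.
Enumerating:
  P1: Outcome <- Treatment <- Comorbidity -> PriorTherapy <- Adherence -> Hospital
  P2: Outcome <- Treatment -> Hospital
  P3: Outcome <- Treatment -> PriorTherapy <- Adherence -> Hospital
That exhausts the simple backdoor paths. Count: 3.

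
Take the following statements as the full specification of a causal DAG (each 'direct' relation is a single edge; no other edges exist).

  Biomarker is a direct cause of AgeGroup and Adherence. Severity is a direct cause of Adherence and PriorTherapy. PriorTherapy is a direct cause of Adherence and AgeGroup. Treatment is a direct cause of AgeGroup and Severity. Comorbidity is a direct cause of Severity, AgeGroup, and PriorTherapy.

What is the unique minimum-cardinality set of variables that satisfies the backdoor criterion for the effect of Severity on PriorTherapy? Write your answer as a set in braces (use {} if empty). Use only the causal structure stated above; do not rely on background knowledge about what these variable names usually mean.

Variables eligible for adjustment (non-descendants of Severity, excluding Severity and PriorTherapy): {Biomarker, Comorbidity, Treatment}.
Backdoor paths from Severity to PriorTherapy:
  P1: Severity <- Treatment -> AgeGroup <- Comorbidity -> PriorTherapy
  P2: Severity <- Treatment -> AgeGroup <- PriorTherapy
  P3: Severity <- Treatment -> AgeGroup <- Biomarker -> Adherence <- PriorTherapy
  P4: Severity <- Comorbidity -> PriorTherapy
  P5: Severity <- Comorbidity -> AgeGroup <- PriorTherapy
  P6: Severity <- Comorbidity -> AgeGroup <- Biomarker -> Adherence <- PriorTherapy
The empty set is not sufficient: P4 (Severity <- Comorbidity -> PriorTherapy) has no collider blocking it and no conditioned non-collider, so it is open.
Try {Comorbidity}:
  P1: blocked at collider AgeGroup (neither it nor any descendant is in the conditioning set).
  P2: blocked at collider AgeGroup (neither it nor any descendant is in the conditioning set).
  P3: blocked at collider AgeGroup (neither it nor any descendant is in the conditioning set).
  P4: blocked at fork node Comorbidity ∈ conditioning set.
  P5: blocked at fork node Comorbidity ∈ conditioning set.
  P6: blocked at fork node Comorbidity ∈ conditioning set.
{Comorbidity} contains no descendant of Severity and blocks every backdoor path.
No other singleton works — e.g. {Treatment} leaves P4 open — so {Comorbidity} is the unique smallest valid adjustment set.

{Comorbidity}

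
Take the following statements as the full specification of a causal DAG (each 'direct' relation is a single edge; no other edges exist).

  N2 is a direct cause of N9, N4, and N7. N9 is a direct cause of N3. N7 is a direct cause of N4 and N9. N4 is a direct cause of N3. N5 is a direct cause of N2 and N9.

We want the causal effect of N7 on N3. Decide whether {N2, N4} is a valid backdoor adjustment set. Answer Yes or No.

Backdoor paths from N7 to N3 (paths whose first edge points into N7):
  P1: N7 <- N2 <- N5 -> N9 -> N3
  P2: N7 <- N2 -> N9 -> N3
  P3: N7 <- N2 -> N4 -> N3
Condition 1 (no descendant of N7 in the set): FAILS — N4 is a descendant of N7.
Condition 2 (every backdoor path blocked by {N2, N4}):
  P1: blocked at chain node N2 ∈ conditioning set.
  P2: blocked at fork node N2 ∈ conditioning set.
  P3: blocked at fork node N2 ∈ conditioning set.
{N2, N4} does not satisfy the backdoor criterion.

No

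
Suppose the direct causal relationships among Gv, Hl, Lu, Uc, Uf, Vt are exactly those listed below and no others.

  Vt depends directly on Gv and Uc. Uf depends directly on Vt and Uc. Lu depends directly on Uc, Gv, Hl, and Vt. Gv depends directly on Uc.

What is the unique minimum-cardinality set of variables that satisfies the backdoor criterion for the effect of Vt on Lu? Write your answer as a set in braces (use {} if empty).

{Gv, Uc}

Variables eligible for adjustment (non-descendants of Vt, excluding Vt and Lu): {Gv, Hl, Uc}.
Backdoor paths from Vt to Lu:
  P1: Vt <- Uc -> Gv -> Lu
  P2: Vt <- Uc -> Lu
  P3: Vt <- Gv <- Uc -> Lu
  P4: Vt <- Gv -> Lu
The empty set is not sufficient: P1 (Vt <- Uc -> Gv -> Lu) has no collider blocking it and no conditioned non-collider, so it is open.
Try {Gv, Uc}:
  P1: blocked at fork node Uc ∈ conditioning set.
  P2: blocked at fork node Uc ∈ conditioning set.
  P3: blocked at chain node Gv ∈ conditioning set.
  P4: blocked at fork node Gv ∈ conditioning set.
{Gv, Uc} contains no descendant of Vt and blocks every backdoor path.
Every element of {Gv, Uc} is needed (dropping Gv leaves P4 open; dropping Uc leaves P2 open), so no proper subset is valid.
Among all size-2 subsets of the eligible variables, only {Gv, Uc} blocks every backdoor path, so it is the unique smallest valid adjustment set.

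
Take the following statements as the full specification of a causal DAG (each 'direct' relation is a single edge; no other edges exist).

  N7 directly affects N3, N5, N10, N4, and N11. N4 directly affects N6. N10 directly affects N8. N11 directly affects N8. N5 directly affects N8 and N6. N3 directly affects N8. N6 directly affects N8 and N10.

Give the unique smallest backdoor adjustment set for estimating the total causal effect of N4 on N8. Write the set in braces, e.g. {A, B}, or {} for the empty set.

{N7}

Variables eligible for adjustment (non-descendants of N4, excluding N4 and N8): {N11, N3, N5, N7}.
Backdoor paths from N4 to N8:
  P1: N4 <- N7 -> N3 -> N8
  P2: N4 <- N7 -> N5 -> N6 -> N10 -> N8
  P3: N4 <- N7 -> N5 -> N6 -> N8
  P4: N4 <- N7 -> N5 -> N8
  P5: N4 <- N7 -> N11 -> N8
  P6: N4 <- N7 -> N10 <- N6 <- N5 -> N8
  P7: N4 <- N7 -> N10 <- N6 -> N8
  P8: N4 <- N7 -> N10 -> N8
The empty set is not sufficient: P1 (N4 <- N7 -> N3 -> N8) has no collider blocking it and no conditioned non-collider, so it is open.
Try {N7}:
  P1: blocked at fork node N7 ∈ conditioning set.
  P2: blocked at fork node N7 ∈ conditioning set.
  P3: blocked at fork node N7 ∈ conditioning set.
  P4: blocked at fork node N7 ∈ conditioning set.
  P5: blocked at fork node N7 ∈ conditioning set.
  P6: blocked at fork node N7 ∈ conditioning set.
  P7: blocked at fork node N7 ∈ conditioning set.
  P8: blocked at fork node N7 ∈ conditioning set.
{N7} contains no descendant of N4 and blocks every backdoor path.
No other singleton works — e.g. {N3} leaves P2 open — so {N7} is the unique smallest valid adjustment set.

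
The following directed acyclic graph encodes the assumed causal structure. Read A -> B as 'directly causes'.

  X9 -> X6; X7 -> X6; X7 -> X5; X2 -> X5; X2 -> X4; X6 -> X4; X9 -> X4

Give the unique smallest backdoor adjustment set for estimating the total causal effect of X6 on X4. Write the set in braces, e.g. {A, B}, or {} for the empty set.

{X9}

Variables eligible for adjustment (non-descendants of X6, excluding X6 and X4): {X2, X5, X7, X9}.
Backdoor paths from X6 to X4:
  P1: X6 <- X9 -> X4
  P2: X6 <- X7 -> X5 <- X2 -> X4
The empty set is not sufficient: P1 (X6 <- X9 -> X4) has no collider blocking it and no conditioned non-collider, so it is open.
Try {X9}:
  P1: blocked at fork node X9 ∈ conditioning set.
  P2: blocked at collider X5 (neither it nor any descendant is in the conditioning set).
{X9} contains no descendant of X6 and blocks every backdoor path.
No other singleton works — e.g. {X2} leaves P1 open — so {X9} is the unique smallest valid adjustment set.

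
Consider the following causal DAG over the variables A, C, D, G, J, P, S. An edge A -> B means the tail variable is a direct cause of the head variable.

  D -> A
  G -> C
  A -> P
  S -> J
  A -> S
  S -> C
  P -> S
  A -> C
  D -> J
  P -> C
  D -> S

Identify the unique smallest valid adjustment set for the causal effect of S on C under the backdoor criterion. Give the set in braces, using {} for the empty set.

{A, P}

Variables eligible for adjustment (non-descendants of S, excluding S and C): {A, D, G, P}.
Backdoor paths from S to C:
  P1: S <- D -> A -> P -> C
  P2: S <- D -> A -> C
  P3: S <- A -> P -> C
  P4: S <- A -> C
  P5: S <- P <- A -> C
  P6: S <- P -> C
The empty set is not sufficient: P1 (S <- D -> A -> P -> C) has no collider blocking it and no conditioned non-collider, so it is open.
Try {A, P}:
  P1: blocked at chain node A ∈ conditioning set.
  P2: blocked at chain node A ∈ conditioning set.
  P3: blocked at fork node A ∈ conditioning set.
  P4: blocked at fork node A ∈ conditioning set.
  P5: blocked at chain node P ∈ conditioning set.
  P6: blocked at fork node P ∈ conditioning set.
{A, P} contains no descendant of S and blocks every backdoor path.
Every element of {A, P} is needed (dropping A leaves P2 open; dropping P leaves P6 open), so no proper subset is valid.
Among all size-2 subsets of the eligible variables, only {A, P} blocks every backdoor path, so it is the unique smallest valid adjustment set.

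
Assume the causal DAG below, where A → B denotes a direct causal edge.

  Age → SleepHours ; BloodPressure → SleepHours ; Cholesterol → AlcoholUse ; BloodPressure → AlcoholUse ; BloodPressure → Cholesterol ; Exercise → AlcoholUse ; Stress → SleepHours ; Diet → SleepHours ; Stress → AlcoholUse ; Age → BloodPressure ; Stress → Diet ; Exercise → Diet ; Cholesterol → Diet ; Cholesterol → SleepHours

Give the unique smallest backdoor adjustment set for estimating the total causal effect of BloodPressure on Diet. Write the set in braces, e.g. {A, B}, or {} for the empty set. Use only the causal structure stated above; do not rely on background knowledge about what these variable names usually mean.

{}

Variables eligible for adjustment (non-descendants of BloodPressure, excluding BloodPressure and Diet): {Age, Exercise, Stress}.
Backdoor paths from BloodPressure to Diet:
  P1: BloodPressure <- Age -> SleepHours <- Stress -> Diet
  P2: BloodPressure <- Age -> SleepHours <- Stress -> AlcoholUse <- Cholesterol -> Diet
  P3: BloodPressure <- Age -> SleepHours <- Stress -> AlcoholUse <- Exercise -> Diet
  P4: BloodPressure <- Age -> SleepHours <- Cholesterol -> Diet
  P5: BloodPressure <- Age -> SleepHours <- Cholesterol -> AlcoholUse <- Stress -> Diet
  P6: BloodPressure <- Age -> SleepHours <- Cholesterol -> AlcoholUse <- Exercise -> Diet
  P7: BloodPressure <- Age -> SleepHours <- Diet
Each backdoor path contains an unconditioned collider, so every path is already blocked with the empty conditioning set:
  P1: blocked at collider SleepHours (neither it nor any descendant is in the conditioning set).
  P2: blocked at collider SleepHours (neither it nor any descendant is in the conditioning set).
  P3: blocked at collider SleepHours (neither it nor any descendant is in the conditioning set).
  P4: blocked at collider SleepHours (neither it nor any descendant is in the conditioning set).
  P5: blocked at collider SleepHours (neither it nor any descendant is in the conditioning set).
  P6: blocked at collider SleepHours (neither it nor any descendant is in the conditioning set).
  P7: blocked at collider SleepHours (neither it nor any descendant is in the conditioning set).
The empty set is therefore the unique smallest valid set.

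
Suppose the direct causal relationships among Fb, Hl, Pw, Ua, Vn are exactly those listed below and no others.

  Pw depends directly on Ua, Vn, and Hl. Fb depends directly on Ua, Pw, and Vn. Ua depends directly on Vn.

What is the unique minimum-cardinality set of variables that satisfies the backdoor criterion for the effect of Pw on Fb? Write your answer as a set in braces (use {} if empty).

Variables eligible for adjustment (non-descendants of Pw, excluding Pw and Fb): {Hl, Ua, Vn}.
Backdoor paths from Pw to Fb:
  P1: Pw <- Vn -> Ua -> Fb
  P2: Pw <- Vn -> Fb
  P3: Pw <- Ua <- Vn -> Fb
  P4: Pw <- Ua -> Fb
The empty set is not sufficient: P1 (Pw <- Vn -> Ua -> Fb) has no collider blocking it and no conditioned non-collider, so it is open.
Try {Ua, Vn}:
  P1: blocked at fork node Vn ∈ conditioning set.
  P2: blocked at fork node Vn ∈ conditioning set.
  P3: blocked at chain node Ua ∈ conditioning set.
  P4: blocked at fork node Ua ∈ conditioning set.
{Ua, Vn} contains no descendant of Pw and blocks every backdoor path.
Every element of {Ua, Vn} is needed (dropping Ua leaves P4 open; dropping Vn leaves P2 open), so no proper subset is valid.
Among all size-2 subsets of the eligible variables, only {Ua, Vn} blocks every backdoor path, so it is the unique smallest valid adjustment set.

{Ua, Vn}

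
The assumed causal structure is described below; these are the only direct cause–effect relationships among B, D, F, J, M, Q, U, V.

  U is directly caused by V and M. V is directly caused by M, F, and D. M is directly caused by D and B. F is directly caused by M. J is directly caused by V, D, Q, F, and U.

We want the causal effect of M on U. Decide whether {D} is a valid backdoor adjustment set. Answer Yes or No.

Backdoor paths from M to U (paths whose first edge points into M):
  P1: M <- D -> V <- F -> J <- U
  P2: M <- D -> V -> U
  P3: M <- D -> V -> J <- U
  P4: M <- D -> J <- F -> V -> U
  P5: M <- D -> J <- V -> U
  P6: M <- D -> J <- U
Condition 1 (no descendant of M in the set): holds — descendants of M are {F, J, U, V}; none are in {D}.
Condition 2 (every backdoor path blocked by {D}):
  P1: blocked at fork node D ∈ conditioning set.
  P2: blocked at fork node D ∈ conditioning set.
  P3: blocked at fork node D ∈ conditioning set.
  P4: blocked at fork node D ∈ conditioning set.
  P5: blocked at fork node D ∈ conditioning set.
  P6: blocked at fork node D ∈ conditioning set.
{D} satisfies the backdoor criterion.

Yes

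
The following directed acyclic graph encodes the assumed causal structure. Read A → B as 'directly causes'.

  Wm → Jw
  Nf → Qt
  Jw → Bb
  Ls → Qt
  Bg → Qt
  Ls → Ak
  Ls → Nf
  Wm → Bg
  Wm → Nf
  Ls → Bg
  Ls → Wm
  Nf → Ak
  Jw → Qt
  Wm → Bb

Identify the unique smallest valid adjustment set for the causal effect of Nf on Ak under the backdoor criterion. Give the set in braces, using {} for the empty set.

{Ls}

Variables eligible for adjustment (non-descendants of Nf, excluding Nf and Ak): {Bb, Bg, Jw, Ls, Wm}.
Backdoor paths from Nf to Ak:
  P1: Nf <- Ls -> Ak
  P2: Nf <- Wm <- Ls -> Ak
  P3: Nf <- Wm -> Jw -> Qt <- Ls -> Ak
  P4: Nf <- Wm -> Jw -> Qt <- Bg <- Ls -> Ak
  P5: Nf <- Wm -> Bg <- Ls -> Ak
  P6: Nf <- Wm -> Bg -> Qt <- Ls -> Ak
  P7: Nf <- Wm -> Bb <- Jw -> Qt <- Ls -> Ak
  P8: Nf <- Wm -> Bb <- Jw -> Qt <- Bg <- Ls -> Ak
The empty set is not sufficient: P1 (Nf <- Ls -> Ak) has no collider blocking it and no conditioned non-collider, so it is open.
Try {Ls}:
  P1: blocked at fork node Ls ∈ conditioning set.
  P2: blocked at fork node Ls ∈ conditioning set.
  P3: blocked at collider Qt (neither it nor any descendant is in the conditioning set).
  P4: blocked at collider Qt (neither it nor any descendant is in the conditioning set).
  P5: blocked at collider Bg (neither it nor any descendant is in the conditioning set).
  P6: blocked at collider Qt (neither it nor any descendant is in the conditioning set).
  P7: blocked at collider Bb (neither it nor any descendant is in the conditioning set).
  P8: blocked at collider Bb (neither it nor any descendant is in the conditioning set).
{Ls} contains no descendant of Nf and blocks every backdoor path.
No other singleton works — e.g. {Wm} leaves P1 open — so {Ls} is the unique smallest valid adjustment set.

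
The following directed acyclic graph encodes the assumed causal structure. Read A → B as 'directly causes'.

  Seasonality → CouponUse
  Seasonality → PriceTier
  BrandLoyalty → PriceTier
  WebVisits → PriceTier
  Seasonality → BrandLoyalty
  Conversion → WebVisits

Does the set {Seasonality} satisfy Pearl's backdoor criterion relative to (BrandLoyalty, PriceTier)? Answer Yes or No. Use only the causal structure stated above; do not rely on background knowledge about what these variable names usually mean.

Yes

Backdoor paths from BrandLoyalty to PriceTier (paths whose first edge points into BrandLoyalty):
  P1: BrandLoyalty <- Seasonality -> PriceTier
Condition 1 (no descendant of BrandLoyalty in the set): holds — descendants of BrandLoyalty are {PriceTier}; none are in {Seasonality}.
Condition 2 (every backdoor path blocked by {Seasonality}):
  P1: blocked at fork node Seasonality ∈ conditioning set.
{Seasonality} satisfies the backdoor criterion.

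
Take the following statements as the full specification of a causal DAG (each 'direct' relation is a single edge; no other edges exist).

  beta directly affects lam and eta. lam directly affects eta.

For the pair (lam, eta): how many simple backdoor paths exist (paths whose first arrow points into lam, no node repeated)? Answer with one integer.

1

A backdoor path from lam to eta is any simple undirected path whose first edge points into lam (i.e. leaves lam via a parent).
Parents of lam: {beta}.
Enumerating:
  P1: lam <- beta -> eta
That exhausts the simple backdoor paths. Count: 1.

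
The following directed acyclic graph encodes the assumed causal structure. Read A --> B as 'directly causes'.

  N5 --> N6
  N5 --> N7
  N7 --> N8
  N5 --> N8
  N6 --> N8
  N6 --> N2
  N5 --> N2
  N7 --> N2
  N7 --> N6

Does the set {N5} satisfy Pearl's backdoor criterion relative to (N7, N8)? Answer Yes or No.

Backdoor paths from N7 to N8 (paths whose first edge points into N7):
  P1: N7 <- N5 -> N6 -> N8
  P2: N7 <- N5 -> N2 <- N6 -> N8
  P3: N7 <- N5 -> N8
Condition 1 (no descendant of N7 in the set): holds — descendants of N7 are {N2, N6, N8}; none are in {N5}.
Condition 2 (every backdoor path blocked by {N5}):
  P1: blocked at fork node N5 ∈ conditioning set.
  P2: blocked at fork node N5 ∈ conditioning set.
  P3: blocked at fork node N5 ∈ conditioning set.
{N5} satisfies the backdoor criterion.

Yes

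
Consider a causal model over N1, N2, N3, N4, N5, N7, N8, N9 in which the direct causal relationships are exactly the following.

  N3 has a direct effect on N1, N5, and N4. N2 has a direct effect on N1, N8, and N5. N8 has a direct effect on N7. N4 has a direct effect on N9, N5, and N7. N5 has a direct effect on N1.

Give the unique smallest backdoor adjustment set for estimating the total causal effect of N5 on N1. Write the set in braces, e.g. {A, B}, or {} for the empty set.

{N2, N3}

Variables eligible for adjustment (non-descendants of N5, excluding N5 and N1): {N2, N3, N4, N7, N8, N9}.
Backdoor paths from N5 to N1:
  P1: N5 <- N2 -> N8 -> N7 <- N4 <- N3 -> N1
  P2: N5 <- N2 -> N1
  P3: N5 <- N3 -> N4 -> N7 <- N8 <- N2 -> N1
  P4: N5 <- N3 -> N1
  P5: N5 <- N4 <- N3 -> N1
  P6: N5 <- N4 -> N7 <- N8 <- N2 -> N1
The empty set is not sufficient: P2 (N5 <- N2 -> N1) has no collider blocking it and no conditioned non-collider, so it is open.
Try {N2, N3}:
  P1: blocked at fork node N2 ∈ conditioning set.
  P2: blocked at fork node N2 ∈ conditioning set.
  P3: blocked at fork node N3 ∈ conditioning set.
  P4: blocked at fork node N3 ∈ conditioning set.
  P5: blocked at fork node N3 ∈ conditioning set.
  P6: blocked at collider N7 (neither it nor any descendant is in the conditioning set).
{N2, N3} contains no descendant of N5 and blocks every backdoor path.
Every element of {N2, N3} is needed (dropping N2 leaves P2 open; dropping N3 leaves P4 open), so no proper subset is valid.
Among all size-2 subsets of the eligible variables, only {N2, N3} blocks every backdoor path, so it is the unique smallest valid adjustment set.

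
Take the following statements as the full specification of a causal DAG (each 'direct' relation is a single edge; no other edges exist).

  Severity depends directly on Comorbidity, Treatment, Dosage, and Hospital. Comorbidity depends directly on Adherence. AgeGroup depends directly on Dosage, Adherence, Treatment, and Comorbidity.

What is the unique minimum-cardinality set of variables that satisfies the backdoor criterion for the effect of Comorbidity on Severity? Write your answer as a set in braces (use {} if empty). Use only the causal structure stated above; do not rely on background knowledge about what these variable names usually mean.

{}

Variables eligible for adjustment (non-descendants of Comorbidity, excluding Comorbidity and Severity): {Adherence, Dosage, Hospital, Treatment}.
Backdoor paths from Comorbidity to Severity:
  P1: Comorbidity <- Adherence -> AgeGroup <- Dosage -> Severity
  P2: Comorbidity <- Adherence -> AgeGroup <- Treatment -> Severity
Each backdoor path contains an unconditioned collider, so every path is already blocked with the empty conditioning set:
  P1: blocked at collider AgeGroup (neither it nor any descendant is in the conditioning set).
  P2: blocked at collider AgeGroup (neither it nor any descendant is in the conditioning set).
The empty set is therefore the unique smallest valid set.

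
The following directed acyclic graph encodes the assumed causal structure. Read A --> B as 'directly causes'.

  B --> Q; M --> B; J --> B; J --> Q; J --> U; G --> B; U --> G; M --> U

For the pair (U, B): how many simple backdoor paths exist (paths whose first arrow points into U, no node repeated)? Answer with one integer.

3

A backdoor path from U to B is any simple undirected path whose first edge points into U (i.e. leaves U via a parent).
Parents of U: {J, M}.
Enumerating:
  P1: U <- J -> B
  P2: U <- J -> Q <- B
  P3: U <- M -> B
That exhausts the simple backdoor paths. Count: 3.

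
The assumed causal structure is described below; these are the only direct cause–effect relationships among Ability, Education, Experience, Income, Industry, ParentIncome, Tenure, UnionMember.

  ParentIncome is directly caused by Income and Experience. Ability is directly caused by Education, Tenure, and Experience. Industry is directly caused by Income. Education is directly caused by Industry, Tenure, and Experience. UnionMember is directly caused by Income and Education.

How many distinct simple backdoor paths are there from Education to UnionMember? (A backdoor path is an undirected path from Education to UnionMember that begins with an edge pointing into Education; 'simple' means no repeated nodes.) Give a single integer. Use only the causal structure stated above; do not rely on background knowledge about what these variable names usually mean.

A backdoor path from Education to UnionMember is any simple undirected path whose first edge points into Education (i.e. leaves Education via a parent).
Parents of Education: {Experience, Industry, Tenure}.
Enumerating:
  P1: Education <- Tenure -> Ability <- Experience -> ParentIncome <- Income -> UnionMember
  P2: Education <- Experience -> ParentIncome <- Income -> UnionMember
  P3: Education <- Industry <- Income -> UnionMember
That exhausts the simple backdoor paths. Count: 3.

3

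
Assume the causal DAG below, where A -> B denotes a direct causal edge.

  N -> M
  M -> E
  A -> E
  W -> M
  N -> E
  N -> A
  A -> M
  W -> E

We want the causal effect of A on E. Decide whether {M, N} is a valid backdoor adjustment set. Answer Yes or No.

Backdoor paths from A to E (paths whose first edge points into A):
  P1: A <- N -> M <- W -> E
  P2: A <- N -> M -> E
  P3: A <- N -> E
Condition 1 (no descendant of A in the set): FAILS — M is a descendant of A.
Condition 2 (every backdoor path blocked by {M, N}):
  P1: blocked at fork node N ∈ conditioning set.
  P2: blocked at fork node N ∈ conditioning set.
  P3: blocked at fork node N ∈ conditioning set.
{M, N} does not satisfy the backdoor criterion.

No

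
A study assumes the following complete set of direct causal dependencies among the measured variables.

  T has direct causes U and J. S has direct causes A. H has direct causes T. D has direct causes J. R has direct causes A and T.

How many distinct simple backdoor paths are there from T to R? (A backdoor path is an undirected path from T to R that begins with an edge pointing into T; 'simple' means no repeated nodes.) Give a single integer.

A backdoor path from T to R is any simple undirected path whose first edge points into T (i.e. leaves T via a parent).
Parents of T: {J, U}.
No simple path from any parent of T reaches R without revisiting T, so there are no backdoor paths.

0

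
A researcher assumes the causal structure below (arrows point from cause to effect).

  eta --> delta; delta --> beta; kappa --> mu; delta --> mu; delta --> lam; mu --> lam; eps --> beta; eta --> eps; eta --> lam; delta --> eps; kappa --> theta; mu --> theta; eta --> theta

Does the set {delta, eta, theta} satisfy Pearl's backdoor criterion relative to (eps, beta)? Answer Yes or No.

Backdoor paths from eps to beta (paths whose first edge points into eps):
  P1: eps <- eta -> delta -> beta
  P2: eps <- eta -> lam <- delta -> beta
  P3: eps <- eta -> lam <- mu <- delta -> beta
  P4: eps <- eta -> theta <- kappa -> mu <- delta -> beta
  P5: eps <- eta -> theta <- kappa -> mu -> lam <- delta -> beta
  P6: eps <- eta -> theta <- mu <- delta -> beta
  P7: eps <- eta -> theta <- mu -> lam <- delta -> beta
  P8: eps <- delta -> beta
Condition 1 (no descendant of eps in the set): holds — descendants of eps are {beta}; none are in {delta, eta, theta}.
Condition 2 (every backdoor path blocked by {delta, eta, theta}):
  P1: blocked at fork node eta ∈ conditioning set.
  P2: blocked at fork node eta ∈ conditioning set.
  P3: blocked at fork node eta ∈ conditioning set.
  P4: blocked at fork node eta ∈ conditioning set.
  P5: blocked at fork node eta ∈ conditioning set.
  P6: blocked at fork node eta ∈ conditioning set.
  P7: blocked at fork node eta ∈ conditioning set.
  P8: blocked at fork node delta ∈ conditioning set.
{delta, eta, theta} satisfies the backdoor criterion.

Yes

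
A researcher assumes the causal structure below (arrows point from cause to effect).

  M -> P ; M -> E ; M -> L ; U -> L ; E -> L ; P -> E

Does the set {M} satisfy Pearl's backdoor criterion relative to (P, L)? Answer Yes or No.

Yes

Backdoor paths from P to L (paths whose first edge points into P):
  P1: P <- M -> E -> L
  P2: P <- M -> L
Condition 1 (no descendant of P in the set): holds — descendants of P are {E, L}; none are in {M}.
Condition 2 (every backdoor path blocked by {M}):
  P1: blocked at fork node M ∈ conditioning set.
  P2: blocked at fork node M ∈ conditioning set.
{M} satisfies the backdoor criterion.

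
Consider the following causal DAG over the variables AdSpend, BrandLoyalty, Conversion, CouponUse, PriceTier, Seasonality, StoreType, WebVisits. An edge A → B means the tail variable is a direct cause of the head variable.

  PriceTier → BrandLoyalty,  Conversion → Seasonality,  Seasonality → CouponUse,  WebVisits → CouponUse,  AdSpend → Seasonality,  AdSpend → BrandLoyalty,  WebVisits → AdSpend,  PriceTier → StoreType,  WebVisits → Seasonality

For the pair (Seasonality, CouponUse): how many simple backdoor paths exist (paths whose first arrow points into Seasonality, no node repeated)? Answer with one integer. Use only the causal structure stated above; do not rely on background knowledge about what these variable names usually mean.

2

A backdoor path from Seasonality to CouponUse is any simple undirected path whose first edge points into Seasonality (i.e. leaves Seasonality via a parent).
Parents of Seasonality: {AdSpend, Conversion, WebVisits}.
Enumerating:
  P1: Seasonality <- WebVisits -> CouponUse
  P2: Seasonality <- AdSpend <- WebVisits -> CouponUse
That exhausts the simple backdoor paths. Count: 2.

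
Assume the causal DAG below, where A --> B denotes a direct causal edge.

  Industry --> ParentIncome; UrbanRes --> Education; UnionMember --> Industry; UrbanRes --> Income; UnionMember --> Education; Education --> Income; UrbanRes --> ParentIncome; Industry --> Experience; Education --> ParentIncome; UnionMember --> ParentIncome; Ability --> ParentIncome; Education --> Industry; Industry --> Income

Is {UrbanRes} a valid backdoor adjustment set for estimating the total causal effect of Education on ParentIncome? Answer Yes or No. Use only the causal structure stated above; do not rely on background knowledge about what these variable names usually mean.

No

Backdoor paths from Education to ParentIncome (paths whose first edge points into Education):
  P1: Education <- UrbanRes -> ParentIncome
  P2: Education <- UrbanRes -> Income <- Industry <- UnionMember -> ParentIncome
  P3: Education <- UrbanRes -> Income <- Industry -> ParentIncome
  P4: Education <- UnionMember -> Industry -> ParentIncome
  P5: Education <- UnionMember -> Industry -> Income <- UrbanRes -> ParentIncome
  P6: Education <- UnionMember -> ParentIncome
Condition 1 (no descendant of Education in the set): holds — descendants of Education are {Experience, Income, Industry, ParentIncome}; none are in {UrbanRes}.
Condition 2 (every backdoor path blocked by {UrbanRes}):
  P1: blocked at fork node UrbanRes ∈ conditioning set.
  P2: blocked at fork node UrbanRes ∈ conditioning set.
  P3: blocked at fork node UrbanRes ∈ conditioning set.
  P4: open — no interior node is in the conditioning set.
  P5: blocked at collider Income (neither it nor any descendant is in the conditioning set).
  P6: open — no interior node is in the conditioning set.
{UrbanRes} does not satisfy the backdoor criterion.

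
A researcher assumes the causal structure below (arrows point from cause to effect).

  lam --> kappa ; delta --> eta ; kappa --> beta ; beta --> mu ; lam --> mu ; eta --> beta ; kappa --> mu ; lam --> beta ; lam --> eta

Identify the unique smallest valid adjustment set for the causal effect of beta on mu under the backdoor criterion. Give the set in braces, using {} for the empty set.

{kappa, lam}

Variables eligible for adjustment (non-descendants of beta, excluding beta and mu): {delta, eta, kappa, lam}.
Backdoor paths from beta to mu:
  P1: beta <- lam -> kappa -> mu
  P2: beta <- lam -> mu
  P3: beta <- eta <- lam -> kappa -> mu
  P4: beta <- eta <- lam -> mu
  P5: beta <- kappa <- lam -> mu
  P6: beta <- kappa -> mu
The empty set is not sufficient: P1 (beta <- lam -> kappa -> mu) has no collider blocking it and no conditioned non-collider, so it is open.
Try {kappa, lam}:
  P1: blocked at fork node lam ∈ conditioning set.
  P2: blocked at fork node lam ∈ conditioning set.
  P3: blocked at fork node lam ∈ conditioning set.
  P4: blocked at fork node lam ∈ conditioning set.
  P5: blocked at chain node kappa ∈ conditioning set.
  P6: blocked at fork node kappa ∈ conditioning set.
{kappa, lam} contains no descendant of beta and blocks every backdoor path.
Every element of {kappa, lam} is needed (dropping kappa leaves P6 open; dropping lam leaves P2 open), so no proper subset is valid.
Among all size-2 subsets of the eligible variables, only {kappa, lam} blocks every backdoor path, so it is the unique smallest valid adjustment set.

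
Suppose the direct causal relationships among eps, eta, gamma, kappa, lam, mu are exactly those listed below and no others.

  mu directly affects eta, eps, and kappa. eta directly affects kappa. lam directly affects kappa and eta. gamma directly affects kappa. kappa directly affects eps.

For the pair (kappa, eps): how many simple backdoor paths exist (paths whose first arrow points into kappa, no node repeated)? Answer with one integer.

A backdoor path from kappa to eps is any simple undirected path whose first edge points into kappa (i.e. leaves kappa via a parent).
Parents of kappa: {eta, gamma, lam, mu}.
Enumerating:
  P1: kappa <- mu -> eps
  P2: kappa <- lam -> eta <- mu -> eps
  P3: kappa <- eta <- mu -> eps
That exhausts the simple backdoor paths. Count: 3.

3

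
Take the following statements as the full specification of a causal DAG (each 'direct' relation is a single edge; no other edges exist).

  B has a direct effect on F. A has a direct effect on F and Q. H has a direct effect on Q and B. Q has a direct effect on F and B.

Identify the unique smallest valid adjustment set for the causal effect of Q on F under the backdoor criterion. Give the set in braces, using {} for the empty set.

{A, H}

Variables eligible for adjustment (non-descendants of Q, excluding Q and F): {A, H}.
Backdoor paths from Q to F:
  P1: Q <- H -> B -> F
  P2: Q <- A -> F
The empty set is not sufficient: P1 (Q <- H -> B -> F) has no collider blocking it and no conditioned non-collider, so it is open.
Try {A, H}:
  P1: blocked at fork node H ∈ conditioning set.
  P2: blocked at fork node A ∈ conditioning set.
{A, H} contains no descendant of Q and blocks every backdoor path.
Every element of {A, H} is needed (dropping A leaves P2 open; dropping H leaves P1 open), so no proper subset is valid.
Among all size-2 subsets of the eligible variables, only {A, H} blocks every backdoor path, so it is the unique smallest valid adjustment set.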